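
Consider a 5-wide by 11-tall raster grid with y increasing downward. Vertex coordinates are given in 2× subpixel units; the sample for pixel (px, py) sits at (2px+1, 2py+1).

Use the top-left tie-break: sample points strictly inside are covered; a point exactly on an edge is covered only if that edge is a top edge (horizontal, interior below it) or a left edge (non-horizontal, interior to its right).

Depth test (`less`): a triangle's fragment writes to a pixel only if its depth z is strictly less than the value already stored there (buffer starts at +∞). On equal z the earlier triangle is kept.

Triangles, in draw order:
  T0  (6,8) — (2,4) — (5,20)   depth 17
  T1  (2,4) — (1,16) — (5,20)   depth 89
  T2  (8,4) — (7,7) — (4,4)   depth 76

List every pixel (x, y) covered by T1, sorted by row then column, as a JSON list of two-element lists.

T0:
  2·area = 52  (B↔C swapped to make it positive)
  edge (6, 8)→(5, 20): d=(-1,12) right/bottom  bias=-1
  edge (5, 20)→(2, 4): d=(-3,-16) top-left  bias=+0
  edge (2, 4)→(6, 8): d=(4,4) right/bottom  bias=-1
    (0,1)@(1, 3): e=[65,-13,0] → ·  [on edge]
    (1,2)@(3, 5): e=[39,13,0] → ·  [on edge]
    (1,3)@(3, 7): e=[37,7,8] → █
    (2,3)@(5, 7): e=[13,39,0] → ·  [on edge]
    (1,4)@(3, 9): e=[35,1,16] → █
    (2,4)@(5, 9): e=[11,33,8] → █
    (3,4)@(7, 9): e=[-13,65,0] → ·  [on edge]
    (1,5)@(3, 11): e=[33,-5,24] → ·
    (2,5)@(5, 11): e=[9,27,16] → █
    (3,5)@(7, 11): e=[-15,59,8] → ·
    (4,5)@(9, 11): e=[-39,91,0] → ·  [on edge]
    (2,6)@(5, 13): e=[7,21,24] → █
  covered (8 px):
    · · · · ·
    · · · · ·
    · · · · ·
    · █ · · ·
    · █ █ · ·
    · · █ · ·
    · · █ · ·
    · · █ · ·
    · · █ · ·
    · · █ · ·
    · · · · ·
T1:
  2·area = 52  (B↔C swapped to make it positive)
  edge (2, 4)→(5, 20): d=(3,16) right/bottom  bias=-1
  edge (5, 20)→(1, 16): d=(-4,-4) top-left  bias=+0
  edge (1, 16)→(2, 4): d=(1,-12) top-left  bias=+0
    (1,5)@(3, 11): e=[5,28,19] → █
    (2,5)@(5, 11): e=[-27,36,43] → ·
    (1,6)@(3, 13): e=[11,20,21] → █
    (2,6)@(5, 13): e=[-21,28,45] → ·
    (1,7)@(3, 15): e=[17,12,23] → █
    (2,7)@(5, 15): e=[-15,20,47] → ·
    (1,8)@(3, 17): e=[23,4,25] → █
    (2,8)@(5, 17): e=[-9,12,49] → ·
    (1,9)@(3, 19): e=[29,-4,27] → ·
  covered (4 px):
    · · · · ·
    · · · · ·
    · · · · ·
    · · · · ·
    · · · · ·
    · █ · · ·
    · █ · · ·
    · █ · · ·
    · █ · · ·
    · · · · ·
    · · · · ·
T2:
  2·area = 12
  edge (8, 4)→(7, 7): d=(-1,3) right/bottom  bias=-1
  edge (7, 7)→(4, 4): d=(-3,-3) top-left  bias=+0
  edge (4, 4)→(8, 4): d=(4,0) top-left  bias=+0
    (0,0)@(1, 1): e=[24,0,-12] → ·  [on edge]
    (4,0)@(9, 1): e=[0,24,-12] → ·  [on edge]
    (1,1)@(3, 3): e=[16,0,-4] → ·  [on edge]
    (2,2)@(5, 5): e=[8,0,4] → █  [on edge]
    (3,2)@(7, 5): e=[2,6,4] → █
    (4,2)@(9, 5): e=[-4,12,4] → ·
    (2,3)@(5, 7): e=[6,-6,12] → ·
    (3,3)@(7, 7): e=[0,0,12] → ·  [on edge]
    (4,4)@(9, 9): e=[-8,0,20] → ·  [on edge]
    (2,6)@(5, 13): e=[0,-24,36] → ·  [on edge]
    (1,9)@(3, 19): e=[0,-48,60] → ·  [on edge]
  covered (2 px):
    · · · · ·
    · · · · ·
    · · █ █ ·
    · · · · ·
    · · · · ·
    · · · · ·
    · · · · ·
    · · · · ·
    · · · · ·
    · · · · ·
    · · · · ·

Answer: [[1,5],[1,6],[1,7],[1,8]]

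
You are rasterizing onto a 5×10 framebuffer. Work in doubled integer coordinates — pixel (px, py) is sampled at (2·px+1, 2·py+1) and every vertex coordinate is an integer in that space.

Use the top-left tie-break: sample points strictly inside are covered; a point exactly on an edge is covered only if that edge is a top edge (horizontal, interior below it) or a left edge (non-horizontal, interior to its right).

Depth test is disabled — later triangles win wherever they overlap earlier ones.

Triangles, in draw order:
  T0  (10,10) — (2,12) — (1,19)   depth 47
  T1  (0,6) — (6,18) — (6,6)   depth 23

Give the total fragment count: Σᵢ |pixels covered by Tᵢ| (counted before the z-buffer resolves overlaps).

T0:
  2·area = 54  (B↔C swapped to make it positive)
  edge (10, 10)→(1, 19): d=(-9,9) right/bottom  bias=-1
  edge (1, 19)→(2, 12): d=(1,-7) top-left  bias=+0
  edge (2, 12)→(10, 10): d=(8,-2) top-left  bias=+0
    (1,2)@(3, 5): e=[108,0,-54] → ·  [on edge]
    (3,5)@(7, 11): e=[18,34,2] → #
    (4,5)@(9, 11): e=[0,48,6] → ·  [on edge]
    (1,6)@(3, 13): e=[36,8,10] → #
    (2,6)@(5, 13): e=[18,22,14] → #
    (3,6)@(7, 13): e=[0,36,18] → ·  [on edge]
    (1,7)@(3, 15): e=[18,10,26] → #
    (2,7)@(5, 15): e=[0,24,30] → ·  [on edge]
    (1,8)@(3, 17): e=[0,12,42] → ·  [on edge]
    (0,9)@(1, 19): e=[0,0,54] → ·  [on edge]
  covered (4 px):
    · · · · ·
    · · · · ·
    · · · · ·
    · · · · ·
    · · · · ·
    · · · # ·
    · # # · ·
    · # · · ·
    · · · · ·
    · · · · ·
T1:
  2·area = 72  (B↔C swapped to make it positive)
  edge (0, 6)→(6, 6): d=(6,0) top-left  bias=+0
  edge (6, 6)→(6, 18): d=(0,12) right/bottom  bias=-1
  edge (6, 18)→(0, 6): d=(-6,-12) top-left  bias=+0
    (0,3)@(1, 7): e=[6,60,6] → #
    (1,3)@(3, 7): e=[6,36,30] → #
    (2,3)@(5, 7): e=[6,12,54] → #
    (3,3)@(7, 7): e=[6,-12,78] → ·
    (0,4)@(1, 9): e=[18,60,-6] → ·
    (1,4)@(3, 9): e=[18,36,18] → #
    (3,4)@(7, 9): e=[18,-12,66] → ·
    (1,5)@(3, 11): e=[30,36,6] → #
    (3,5)@(7, 11): e=[30,-12,54] → ·
    (1,6)@(3, 13): e=[42,36,-6] → ·
    (2,6)@(5, 13): e=[42,12,18] → #
    (3,6)@(7, 13): e=[42,-12,42] → ·
  covered (9 px):
    · · · · ·
    · · · · ·
    · · · · ·
    # # # · ·
    · # # · ·
    · # # · ·
    · · # · ·
    · · # · ·
    · · · · ·
    · · · · ·

Answer: 13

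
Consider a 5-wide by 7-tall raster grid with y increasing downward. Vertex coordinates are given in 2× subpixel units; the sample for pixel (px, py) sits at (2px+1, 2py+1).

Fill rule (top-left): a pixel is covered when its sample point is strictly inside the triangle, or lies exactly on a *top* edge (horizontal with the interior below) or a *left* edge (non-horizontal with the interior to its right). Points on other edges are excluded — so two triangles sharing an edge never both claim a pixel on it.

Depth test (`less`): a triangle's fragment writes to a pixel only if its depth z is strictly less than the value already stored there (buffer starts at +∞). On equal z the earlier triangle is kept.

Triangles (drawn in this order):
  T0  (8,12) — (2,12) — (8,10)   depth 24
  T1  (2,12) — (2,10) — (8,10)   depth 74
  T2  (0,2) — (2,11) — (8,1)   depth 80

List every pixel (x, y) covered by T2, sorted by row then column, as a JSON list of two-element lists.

T0:
  2·area = 12
  edge (8, 12)→(2, 12): d=(-6,0) right/bottom  bias=-1
  edge (2, 12)→(8, 10): d=(6,-2) top-left  bias=+0
  edge (8, 10)→(8, 12): d=(0,2) right/bottom  bias=-1
    (2,5)@(5, 11): e=[6,0,6] → X  [on edge]
    (3,5)@(7, 11): e=[6,4,2] → X
    (4,5)@(9, 11): e=[6,8,-2] → .
    (2,6)@(5, 13): e=[-6,12,6] → .
    (3,6)@(7, 13): e=[-6,16,2] → .
  covered (2 px):
    . . . . .
    . . . . .
    . . . . .
    . . . . .
    . . . . .
    . . X X .
    . . . . .
T1:
  2·area = 12
  edge (2, 12)→(2, 10): d=(0,-2) top-left  bias=+0
  edge (2, 10)→(8, 10): d=(6,0) top-left  bias=+0
  edge (8, 10)→(2, 12): d=(-6,2) right/bottom  bias=-1
    (1,5)@(3, 11): e=[2,6,4] → X
    (2,5)@(5, 11): e=[6,6,0] → .  [on edge]
    (1,6)@(3, 13): e=[2,18,-8] → .
  covered (1 px):
    . . . . .
    . . . . .
    . . . . .
    . . . . .
    . . . . .
    . X . . .
    . . . . .
T2:
  2·area = 74  (B↔C swapped to make it positive)
  edge (0, 2)→(8, 1): d=(8,-1) top-left  bias=+0
  edge (8, 1)→(2, 11): d=(-6,10) right/bottom  bias=-1
  edge (2, 11)→(0, 2): d=(-2,-9) top-left  bias=+0
    (0,1)@(1, 3): e=[9,58,7] → X
    (1,1)@(3, 3): e=[11,38,25] → X
    (2,1)@(5, 3): e=[13,18,43] → X
    (3,1)@(7, 3): e=[15,-2,61] → .
    (0,2)@(1, 5): e=[25,46,3] → X
    (3,2)@(7, 5): e=[31,-14,57] → .
    (0,3)@(1, 7): e=[41,34,-1] → .
    (1,3)@(3, 7): e=[43,14,17] → X
    (2,3)@(5, 7): e=[45,-6,35] → .
    (1,4)@(3, 9): e=[59,2,13] → X
    (2,4)@(5, 9): e=[61,-18,31] → .
    (1,5)@(3, 11): e=[75,-10,9] → .
  covered (8 px):
    . . . . .
    X X X . .
    X X X . .
    . X . . .
    . X . . .
    . . . . .
    . . . . .

Result: [[0,1],[1,1],[2,1],[0,2],[1,2],[2,2],[1,3],[1,4]]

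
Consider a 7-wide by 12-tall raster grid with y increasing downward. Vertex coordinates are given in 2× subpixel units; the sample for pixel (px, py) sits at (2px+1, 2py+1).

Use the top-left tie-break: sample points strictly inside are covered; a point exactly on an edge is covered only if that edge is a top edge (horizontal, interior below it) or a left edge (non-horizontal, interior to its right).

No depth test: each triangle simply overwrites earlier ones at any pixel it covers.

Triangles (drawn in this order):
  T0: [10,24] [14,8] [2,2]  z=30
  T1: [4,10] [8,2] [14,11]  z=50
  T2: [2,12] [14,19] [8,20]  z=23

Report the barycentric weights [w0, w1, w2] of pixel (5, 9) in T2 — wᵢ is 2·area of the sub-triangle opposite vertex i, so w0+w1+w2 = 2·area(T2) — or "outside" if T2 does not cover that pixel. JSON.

T0:
  2·area = 216  (B↔C swapped to make it positive)
  edge (10, 24)→(2, 2): d=(-8,-22) top-left  bias=+0
  edge (2, 2)→(14, 8): d=(12,6) right/bottom  bias=-1
  edge (14, 8)→(10, 24): d=(-4,16) right/bottom  bias=-1
    (1,1)@(3, 3): e=[14,6,196] → X
    (2,1)@(5, 3): e=[58,-6,164] → .
    (1,2)@(3, 5): e=[-2,30,188] → .
    (2,2)@(5, 5): e=[42,18,156] → X
    (3,2)@(7, 5): e=[86,6,124] → X
    (4,2)@(9, 5): e=[130,-6,92] → .
    (2,3)@(5, 7): e=[26,42,148] → X
    (4,3)@(9, 7): e=[114,18,84] → X
    (5,3)@(11, 7): e=[158,6,52] → X
    (6,3)@(13, 7): e=[202,-6,20] → .
    (2,4)@(5, 9): e=[10,66,140] → X
    (6,4)@(13, 9): e=[186,18,12] → X
  covered (27 px):
    . . . . . . .
    . X . . . . .
    . . X X . . .
    . . X X X X .
    . . X X X X X
    . . . X X X X
    . . . X X X .
    . . . X X X .
    . . . . X X .
    . . . . X X .
    . . . . X . .
    . . . . . . .
T1:
  2·area = 84
  edge (4, 10)→(8, 2): d=(4,-8) top-left  bias=+0
  edge (8, 2)→(14, 11): d=(6,9) right/bottom  bias=-1
  edge (14, 11)→(4, 10): d=(-10,-1) top-left  bias=+0
    (3,2)@(7, 5): e=[4,27,53] → X
    (4,2)@(9, 5): e=[20,9,55] → X
    (5,2)@(11, 5): e=[36,-9,57] → .
    (3,3)@(7, 7): e=[12,39,33] → X
    (5,3)@(11, 7): e=[44,3,37] → X
    (6,3)@(13, 7): e=[60,-15,39] → .
    (2,4)@(5, 9): e=[4,69,11] → X
    (6,4)@(13, 9): e=[68,-3,19] → .
    (2,5)@(5, 11): e=[12,81,-9] → .
    (3,5)@(7, 11): e=[28,63,-7] → .
    (4,5)@(9, 11): e=[44,45,-5] → .
    (5,5)@(11, 11): e=[60,27,-3] → .
  covered (9 px):
    . . . . . . .
    . . . . . . .
    . . . X X . .
    . . . X X X .
    . . X X X X .
    . . . . . . .
    . . . . . . .
    . . . . . . .
    . . . . . . .
    . . . . . . .
    . . . . . . .
    . . . . . . .
T2:
  2·area = 54
  edge (2, 12)→(14, 19): d=(12,7) right/bottom  bias=-1
  edge (14, 19)→(8, 20): d=(-6,1) right/bottom  bias=-1
  edge (8, 20)→(2, 12): d=(-6,-8) top-left  bias=+0
    (1,6)@(3, 13): e=[5,47,2] → X
    (2,6)@(5, 13): e=[-9,45,18] → .
    (1,7)@(3, 15): e=[29,35,-10] → .
    (2,7)@(5, 15): e=[15,33,6] → X
    (3,7)@(7, 15): e=[1,31,22] → X
    (4,7)@(9, 15): e=[-13,29,38] → .
    (2,8)@(5, 17): e=[39,21,-6] → .
    (3,8)@(7, 17): e=[25,19,10] → X
    (4,8)@(9, 17): e=[11,17,26] → X
    (5,8)@(11, 17): e=[-3,15,42] → .
    (3,9)@(7, 19): e=[49,7,-2] → .
    (4,9)@(9, 19): e=[35,5,14] → X
  covered (8 px):
    . . . . . . .
    . . . . . . .
    . . . . . . .
    . . . . . . .
    . . . . . . .
    . . . . . . .
    . X . . . . .
    . . X X . . .
    . . . X X . .
    . . . . X X X
    . . . . . . .
    . . . . . . .

Result: [3,30,21]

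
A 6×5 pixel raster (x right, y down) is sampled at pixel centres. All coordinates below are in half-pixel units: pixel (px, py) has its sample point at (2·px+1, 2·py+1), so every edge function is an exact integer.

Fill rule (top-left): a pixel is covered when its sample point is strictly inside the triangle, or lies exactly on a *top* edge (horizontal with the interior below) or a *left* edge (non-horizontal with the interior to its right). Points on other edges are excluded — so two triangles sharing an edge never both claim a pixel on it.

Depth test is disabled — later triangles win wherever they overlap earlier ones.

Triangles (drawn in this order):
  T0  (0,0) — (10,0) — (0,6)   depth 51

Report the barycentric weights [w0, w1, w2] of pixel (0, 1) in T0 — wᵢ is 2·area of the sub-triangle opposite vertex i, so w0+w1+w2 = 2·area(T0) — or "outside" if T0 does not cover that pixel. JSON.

T0:
  2·area = 60
  edge (0, 0)→(10, 0): d=(10,0) top-left  bias=+0
  edge (10, 0)→(0, 6): d=(-10,6) right/bottom  bias=-1
  edge (0, 6)→(0, 0): d=(0,-6) top-left  bias=+0
    (0,0)@(1, 1): e=[10,44,6] → #
    (1,0)@(3, 1): e=[10,32,18] → #
    (2,0)@(5, 1): e=[10,20,30] → #
    (3,0)@(7, 1): e=[10,8,42] → #
    (4,0)@(9, 1): e=[10,-4,54] → ·
    (0,1)@(1, 3): e=[30,24,6] → #
    (2,1)@(5, 3): e=[30,0,30] → ·  [on edge]
    (3,1)@(7, 3): e=[30,-12,42] → ·
    (0,2)@(1, 5): e=[50,4,6] → #
    (1,2)@(3, 5): e=[50,-8,18] → ·
    (0,3)@(1, 7): e=[70,-16,6] → ·
  covered (7 px):
    # # # # · ·
    # # · · · ·
    # · · · · ·
    · · · · · ·
    · · · · · ·

Final: [24,6,30]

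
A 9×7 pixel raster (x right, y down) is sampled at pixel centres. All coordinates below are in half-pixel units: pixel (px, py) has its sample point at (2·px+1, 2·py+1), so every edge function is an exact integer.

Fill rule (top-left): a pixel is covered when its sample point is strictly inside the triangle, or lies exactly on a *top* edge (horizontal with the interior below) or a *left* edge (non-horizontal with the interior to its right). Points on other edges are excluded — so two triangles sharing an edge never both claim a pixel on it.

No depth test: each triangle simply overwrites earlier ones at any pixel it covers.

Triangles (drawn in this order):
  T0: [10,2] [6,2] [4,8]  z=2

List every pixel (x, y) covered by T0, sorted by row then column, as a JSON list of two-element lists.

T0:
  2·area = 24  (B↔C swapped to make it positive)
  edge (10, 2)→(4, 8): d=(-6,6) right/bottom  bias=-1
  edge (4, 8)→(6, 2): d=(2,-6) top-left  bias=+0
  edge (6, 2)→(10, 2): d=(4,0) top-left  bias=+0
    (5,0)@(11, 1): e=[0,28,-4] → ·  [on edge]
    (3,1)@(7, 3): e=[12,8,4] → █
    (4,1)@(9, 3): e=[0,20,4] → ·  [on edge]
    (2,2)@(5, 5): e=[12,0,12] → █  [on edge]
    (3,2)@(7, 5): e=[0,12,12] → ·  [on edge]
    (2,3)@(5, 7): e=[0,4,20] → ·  [on edge]
    (1,4)@(3, 9): e=[0,-4,28] → ·  [on edge]
    (0,5)@(1, 11): e=[0,-12,36] → ·  [on edge]
    (1,5)@(3, 11): e=[-12,0,36] → ·  [on edge]
  covered (2 px):
    · · · · · · · · ·
    · · · █ · · · · ·
    · · █ · · · · · ·
    · · · · · · · · ·
    · · · · · · · · ·
    · · · · · · · · ·
    · · · · · · · · ·

Result: [[3,1],[2,2]]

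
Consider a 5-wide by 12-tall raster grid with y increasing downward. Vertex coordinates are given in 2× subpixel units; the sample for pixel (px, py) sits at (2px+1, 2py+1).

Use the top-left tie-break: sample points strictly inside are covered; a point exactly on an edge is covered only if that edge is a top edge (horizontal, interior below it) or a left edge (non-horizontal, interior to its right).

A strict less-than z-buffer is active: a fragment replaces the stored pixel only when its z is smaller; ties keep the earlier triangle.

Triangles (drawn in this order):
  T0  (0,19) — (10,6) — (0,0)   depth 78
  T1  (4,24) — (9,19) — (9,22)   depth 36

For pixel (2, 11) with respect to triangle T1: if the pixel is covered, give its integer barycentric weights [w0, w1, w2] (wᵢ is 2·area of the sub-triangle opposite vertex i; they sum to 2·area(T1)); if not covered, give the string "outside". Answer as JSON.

T0:
  2·area = 190  (B↔C swapped to make it positive)
  edge (0, 19)→(0, 0): d=(0,-19) top-left  bias=+0
  edge (0, 0)→(10, 6): d=(10,6) right/bottom  bias=-1
  edge (10, 6)→(0, 19): d=(-10,13) right/bottom  bias=-1
    (0,0)@(1, 1): e=[19,4,167] → █
    (1,0)@(3, 1): e=[57,-8,141] → ·
    (0,1)@(1, 3): e=[19,24,147] → █
    (1,1)@(3, 3): e=[57,12,121] → █
    (2,1)@(5, 3): e=[95,0,95] → ·  [on edge]
    (0,2)@(1, 5): e=[19,44,127] → █
    (2,2)@(5, 5): e=[95,20,75] → █
    (3,2)@(7, 5): e=[133,8,49] → █
    (4,2)@(9, 5): e=[171,-4,23] → ·
    (0,3)@(1, 7): e=[19,64,107] → █
    (4,3)@(9, 7): e=[171,16,3] → █
    (0,4)@(1, 9): e=[19,84,87] → █
  covered (24 px):
    █ · · · ·
    █ █ · · ·
    █ █ █ █ ·
    █ █ █ █ █
    █ █ █ █ ·
    █ █ █ · ·
    █ █ · · ·
    █ █ · · ·
    █ · · · ·
    · · · · ·
    · · · · ·
    · · · · ·
T1:
  2·area = 15
  edge (4, 24)→(9, 19): d=(5,-5) top-left  bias=+0
  edge (9, 19)→(9, 22): d=(0,3) right/bottom  bias=-1
  edge (9, 22)→(4, 24): d=(-5,2) right/bottom  bias=-1
    (4,0)@(9, 1): e=[-90,0,105] → ·  [on edge]
    (4,1)@(9, 3): e=[-80,0,95] → ·  [on edge]
    (4,2)@(9, 5): e=[-70,0,85] → ·  [on edge]
    (4,3)@(9, 7): e=[-60,0,75] → ·  [on edge]
    (4,4)@(9, 9): e=[-50,0,65] → ·  [on edge]
    (4,5)@(9, 11): e=[-40,0,55] → ·  [on edge]
    (4,6)@(9, 13): e=[-30,0,45] → ·  [on edge]
    (4,7)@(9, 15): e=[-20,0,35] → ·  [on edge]
    (4,8)@(9, 17): e=[-10,0,25] → ·  [on edge]
    (4,9)@(9, 19): e=[0,0,15] → ·  [on edge]
    (3,10)@(7, 21): e=[0,6,9] → █  [on edge]
    (4,10)@(9, 21): e=[10,0,5] → ·  [on edge]
    (2,11)@(5, 23): e=[0,12,3] → █  [on edge]
    (4,11)@(9, 23): e=[20,0,-5] → ·  [on edge]
  covered (2 px):
    · · · · ·
    · · · · ·
    · · · · ·
    · · · · ·
    · · · · ·
    · · · · ·
    · · · · ·
    · · · · ·
    · · · · ·
    · · · · ·
    · · · █ ·
    · · █ · ·

Final: [12,3,0]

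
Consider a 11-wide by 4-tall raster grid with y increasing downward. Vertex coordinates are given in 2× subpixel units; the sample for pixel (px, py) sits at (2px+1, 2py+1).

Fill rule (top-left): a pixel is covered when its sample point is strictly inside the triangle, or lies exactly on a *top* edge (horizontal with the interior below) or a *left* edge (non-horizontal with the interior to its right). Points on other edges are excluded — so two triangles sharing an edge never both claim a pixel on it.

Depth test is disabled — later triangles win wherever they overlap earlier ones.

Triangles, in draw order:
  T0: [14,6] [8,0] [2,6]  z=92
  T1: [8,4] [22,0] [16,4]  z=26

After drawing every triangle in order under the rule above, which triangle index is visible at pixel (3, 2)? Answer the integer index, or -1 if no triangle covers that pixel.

T0:
  2·area = 72  (B↔C swapped to make it positive)
  edge (14, 6)→(2, 6): d=(-12,0) right/bottom  bias=-1
  edge (2, 6)→(8, 0): d=(6,-6) top-left  bias=+0
  edge (8, 0)→(14, 6): d=(6,6) right/bottom  bias=-1
    (3,0)@(7, 1): e=[60,0,12] → █  [on edge]
    (4,0)@(9, 1): e=[60,12,0] → ·  [on edge]
    (2,1)@(5, 3): e=[36,0,36] → █  [on edge]
    (4,1)@(9, 3): e=[36,24,12] → █
    (5,1)@(11, 3): e=[36,36,0] → ·  [on edge]
    (1,2)@(3, 5): e=[12,0,60] → █  [on edge]
    (5,2)@(11, 5): e=[12,48,12] → █
    (6,2)@(13, 5): e=[12,60,0] → ·  [on edge]
    (0,3)@(1, 7): e=[-12,0,84] → ·  [on edge]
    (1,3)@(3, 7): e=[-12,12,72] → ·
    (2,3)@(5, 7): e=[-12,24,60] → ·
    (3,3)@(7, 7): e=[-12,36,48] → ·
    (7,3)@(15, 7): e=[-12,84,0] → ·  [on edge]
  covered (9 px):
    · · · █ · · · · · · ·
    · · █ █ █ · · · · · ·
    · █ █ █ █ █ · · · · ·
    · · · · · · · · · · ·
T1:
  2·area = 32
  edge (8, 4)→(22, 0): d=(14,-4) top-left  bias=+0
  edge (22, 0)→(16, 4): d=(-6,4) right/bottom  bias=-1
  edge (16, 4)→(8, 4): d=(-8,0) right/bottom  bias=-1
    (9,0)@(19, 1): e=[2,6,24] → █
    (10,0)@(21, 1): e=[10,-2,24] → ·
    (6,1)@(13, 3): e=[6,18,8] → █
    (7,1)@(15, 3): e=[14,10,8] → █
    (8,1)@(17, 3): e=[22,2,8] → █
    (9,1)@(19, 3): e=[30,-6,8] → ·
    (6,2)@(13, 5): e=[34,6,-8] → ·
    (7,2)@(15, 5): e=[42,-2,-8] → ·
    (8,2)@(17, 5): e=[50,-10,-8] → ·
  covered (4 px):
    · · · · · · · · · █ ·
    · · · · · · █ █ █ · ·
    · · · · · · · · · · ·
    · · · · · · · · · · ·

Z-buffer (winner per pixel, '.' = empty):
  . . . 0 . . . . . 1 .
  . . 0 0 0 . 1 1 1 . .
  . 0 0 0 0 0 . . . . .
  . . . . . . . . . . .

Result: 0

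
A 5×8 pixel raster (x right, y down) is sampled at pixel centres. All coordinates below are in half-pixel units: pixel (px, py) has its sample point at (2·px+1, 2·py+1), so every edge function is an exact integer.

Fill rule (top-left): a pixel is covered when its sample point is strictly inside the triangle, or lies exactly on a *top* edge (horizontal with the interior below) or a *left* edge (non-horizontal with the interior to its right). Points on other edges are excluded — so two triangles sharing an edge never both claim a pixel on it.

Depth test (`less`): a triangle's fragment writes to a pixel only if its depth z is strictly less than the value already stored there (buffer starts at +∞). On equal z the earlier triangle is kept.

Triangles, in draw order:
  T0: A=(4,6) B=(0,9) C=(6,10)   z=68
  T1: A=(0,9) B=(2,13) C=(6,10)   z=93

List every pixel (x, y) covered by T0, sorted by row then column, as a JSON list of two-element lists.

T0:
  2·area = 22  (B↔C swapped to make it positive)
  edge (4, 6)→(6, 10): d=(2,4) right/bottom  bias=-1
  edge (6, 10)→(0, 9): d=(-6,-1) top-left  bias=+0
  edge (0, 9)→(4, 6): d=(4,-3) top-left  bias=+0
    (1,3)@(3, 7): e=[6,15,1] → X
    (2,3)@(5, 7): e=[-2,17,7] → .
    (0,4)@(1, 9): e=[18,1,3] → X
    (2,4)@(5, 9): e=[2,5,15] → X
    (3,4)@(7, 9): e=[-6,7,21] → .
    (0,5)@(1, 11): e=[22,-11,11] → .
    (1,5)@(3, 11): e=[14,-9,17] → .
    (2,5)@(5, 11): e=[6,-7,23] → .
  covered (4 px):
    . . . . .
    . . . . .
    . . . . .
    . X . . .
    X X X . .
    . . . . .
    . . . . .
    . . . . .
T1:
  2·area = 22  (B↔C swapped to make it positive)
  edge (0, 9)→(6, 10): d=(6,1) right/bottom  bias=-1
  edge (6, 10)→(2, 13): d=(-4,3) right/bottom  bias=-1
  edge (2, 13)→(0, 9): d=(-2,-4) top-left  bias=+0
    (0,5)@(1, 11): e=[11,11,0] → X  [on edge]
    (1,5)@(3, 11): e=[9,5,8] → X
    (2,5)@(5, 11): e=[7,-1,16] → .
    (0,6)@(1, 13): e=[23,3,-4] → .
    (1,6)@(3, 13): e=[21,-3,4] → .
    (1,7)@(3, 15): e=[33,-11,0] → .  [on edge]
  covered (2 px):
    . . . . .
    . . . . .
    . . . . .
    . . . . .
    . . . . .
    X X . . .
    . . . . .
    . . . . .

Result: [[1,3],[0,4],[1,4],[2,4]]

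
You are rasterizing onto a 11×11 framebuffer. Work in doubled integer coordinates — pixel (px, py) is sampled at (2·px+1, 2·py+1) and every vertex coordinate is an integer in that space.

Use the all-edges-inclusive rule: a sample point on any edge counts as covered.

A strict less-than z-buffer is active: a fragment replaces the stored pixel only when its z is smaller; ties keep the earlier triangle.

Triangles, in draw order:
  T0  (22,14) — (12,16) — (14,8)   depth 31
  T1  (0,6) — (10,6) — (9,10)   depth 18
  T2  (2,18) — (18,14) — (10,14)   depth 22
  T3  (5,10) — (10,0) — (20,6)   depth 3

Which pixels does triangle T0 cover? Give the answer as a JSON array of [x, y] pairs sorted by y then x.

T0:
  2·area = 76
  edge (22, 14)→(12, 16): d=(-10,2) inclusive
  edge (12, 16)→(14, 8): d=(2,-8) inclusive
  edge (14, 8)→(22, 14): d=(8,6) inclusive
    (7,4)@(15, 9): e=[64,10,2] → #
    (8,4)@(17, 9): e=[60,26,-10] → ·
    (7,5)@(15, 11): e=[44,14,18] → #
    (8,5)@(17, 11): e=[40,30,6] → #
    (9,5)@(19, 11): e=[36,46,-6] → ·
    (6,6)@(13, 13): e=[28,2,46] → #
    (9,6)@(19, 13): e=[16,50,10] → #
    (10,6)@(21, 13): e=[12,66,-2] → ·
    (6,7)@(13, 15): e=[8,6,62] → #
    (8,7)@(17, 15): e=[0,38,38] → #  [on edge]
    (9,7)@(19, 15): e=[-4,54,26] → ·
    (3,8)@(7, 17): e=[0,-38,114] → ·  [on edge]
  covered (10 px):
    · · · · · · · · · · ·
    · · · · · · · · · · ·
    · · · · · · · · · · ·
    · · · · · · · · · · ·
    · · · · · · · # · · ·
    · · · · · · · # # · ·
    · · · · · · # # # # ·
    · · · · · · # # # · ·
    · · · · · · · · · · ·
    · · · · · · · · · · ·
    · · · · · · · · · · ·
T1:
  2·area = 40
  edge (0, 6)→(10, 6): d=(10,0) inclusive
  edge (10, 6)→(9, 10): d=(-1,4) inclusive
  edge (9, 10)→(0, 6): d=(-9,-4) inclusive
    (1,3)@(3, 7): e=[10,27,3] → #
    (2,3)@(5, 7): e=[10,19,11] → #
    (3,3)@(7, 7): e=[10,11,19] → #
    (4,3)@(9, 7): e=[10,3,27] → #
    (5,3)@(11, 7): e=[10,-5,35] → ·
    (1,4)@(3, 9): e=[30,25,-15] → ·
    (2,4)@(5, 9): e=[30,17,-7] → ·
    (3,4)@(7, 9): e=[30,9,1] → #
    (5,4)@(11, 9): e=[30,-7,17] → ·
    (3,5)@(7, 11): e=[50,7,-17] → ·
    (4,5)@(9, 11): e=[50,-1,-9] → ·
  covered (6 px):
    · · · · · · · · · · ·
    · · · · · · · · · · ·
    · · · · · · · · · · ·
    · # # # # · · · · · ·
    · · · # # · · · · · ·
    · · · · · · · · · · ·
    · · · · · · · · · · ·
    · · · · · · · · · · ·
    · · · · · · · · · · ·
    · · · · · · · · · · ·
    · · · · · · · · · · ·
T2:
  2·area = 32  (B↔C swapped to make it positive)
  edge (2, 18)→(10, 14): d=(8,-4) inclusive
  edge (10, 14)→(18, 14): d=(8,0) inclusive
  edge (18, 14)→(2, 18): d=(-16,4) inclusive
    (4,7)@(9, 15): e=[4,8,20] → #
    (5,7)@(11, 15): e=[12,8,12] → #
    (6,7)@(13, 15): e=[20,8,4] → #
    (7,7)@(15, 15): e=[28,8,-4] → ·
    (2,8)@(5, 17): e=[4,24,4] → #
    (3,8)@(7, 17): e=[12,24,-4] → ·
    (4,8)@(9, 17): e=[20,24,-12] → ·
    (5,8)@(11, 17): e=[28,24,-20] → ·
    (6,8)@(13, 17): e=[36,24,-28] → ·
    (2,9)@(5, 19): e=[20,40,-28] → ·
  covered (4 px):
    · · · · · · · · · · ·
    · · · · · · · · · · ·
    · · · · · · · · · · ·
    · · · · · · · · · · ·
    · · · · · · · · · · ·
    · · · · · · · · · · ·
    · · · · · · · · · · ·
    · · · · # # # · · · ·
    · · # · · · · · · · ·
    · · · · · · · · · · ·
    · · · · · · · · · · ·
T3:
  2·area = 130
  edge (5, 10)→(10, 0): d=(5,-10) inclusive
  edge (10, 0)→(20, 6): d=(10,6) inclusive
  edge (20, 6)→(5, 10): d=(-15,4) inclusive
    (5,0)@(11, 1): e=[15,4,111] → #
    (6,0)@(13, 1): e=[35,-8,103] → ·
    (4,1)@(9, 3): e=[5,36,89] → #
    (6,1)@(13, 3): e=[45,12,73] → #
    (7,1)@(15, 3): e=[65,0,65] → #  [on edge]
    (8,1)@(17, 3): e=[85,-12,57] → ·
    (4,2)@(9, 5): e=[15,56,59] → #
    (8,2)@(17, 5): e=[95,8,27] → #
    (9,2)@(19, 5): e=[115,-4,19] → ·
    (3,3)@(7, 7): e=[5,88,37] → #
    (8,3)@(17, 7): e=[105,28,-3] → ·
    (3,4)@(7, 9): e=[15,108,7] → #
  covered (16 px):
    · · · · · # · · · · ·
    · · · · # # # # · · ·
    · · · · # # # # # · ·
    · · · # # # # # · · ·
    · · · # · · · · · · ·
    · · · · · · · · · · ·
    · · · · · · · · · · ·
    · · · · · · · · · · ·
    · · · · · · · · · · ·
    · · · · · · · · · · ·
    · · · · · · · · · · ·

Final: [[7,4],[7,5],[8,5],[6,6],[7,6],[8,6],[9,6],[6,7],[7,7],[8,7]]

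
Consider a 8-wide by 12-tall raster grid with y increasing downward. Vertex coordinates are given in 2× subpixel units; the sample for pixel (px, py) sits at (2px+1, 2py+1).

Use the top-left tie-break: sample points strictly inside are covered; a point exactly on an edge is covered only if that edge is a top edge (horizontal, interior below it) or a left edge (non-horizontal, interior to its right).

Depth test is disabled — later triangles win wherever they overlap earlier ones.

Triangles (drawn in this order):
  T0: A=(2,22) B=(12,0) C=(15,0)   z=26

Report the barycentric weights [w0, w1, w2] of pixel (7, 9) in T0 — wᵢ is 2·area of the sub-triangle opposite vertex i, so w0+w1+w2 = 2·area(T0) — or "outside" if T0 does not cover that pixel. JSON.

T0:
  2·area = 66
  edge (2, 22)→(12, 0): d=(10,-22) top-left  bias=+0
  edge (12, 0)→(15, 0): d=(3,0) top-left  bias=+0
  edge (15, 0)→(2, 22): d=(-13,22) right/bottom  bias=-1
    (6,0)@(13, 1): e=[32,3,31] → #
    (7,0)@(15, 1): e=[76,3,-13] → ·
    (5,1)@(11, 3): e=[8,9,49] → #
    (7,1)@(15, 3): e=[96,9,-39] → ·
    (5,2)@(11, 5): e=[28,15,23] → #
    (6,2)@(13, 5): e=[72,15,-21] → ·
    (4,3)@(9, 7): e=[4,21,41] → #
    (5,3)@(11, 7): e=[48,21,-3] → ·
    (4,4)@(9, 9): e=[24,27,15] → #
    (5,4)@(11, 9): e=[68,27,-29] → ·
    (3,5)@(7, 11): e=[0,33,33] → #  [on edge]
    (4,5)@(9, 11): e=[44,33,-11] → ·
  covered (8 px):
    · · · · · · # ·
    · · · · · # # ·
    · · · · · # · ·
    · · · · # · · ·
    · · · · # · · ·
    · · · # · · · ·
    · · · # · · · ·
    · · · · · · · ·
    · · · · · · · ·
    · · · · · · · ·
    · · · · · · · ·
    · · · · · · · ·

Final: "outside"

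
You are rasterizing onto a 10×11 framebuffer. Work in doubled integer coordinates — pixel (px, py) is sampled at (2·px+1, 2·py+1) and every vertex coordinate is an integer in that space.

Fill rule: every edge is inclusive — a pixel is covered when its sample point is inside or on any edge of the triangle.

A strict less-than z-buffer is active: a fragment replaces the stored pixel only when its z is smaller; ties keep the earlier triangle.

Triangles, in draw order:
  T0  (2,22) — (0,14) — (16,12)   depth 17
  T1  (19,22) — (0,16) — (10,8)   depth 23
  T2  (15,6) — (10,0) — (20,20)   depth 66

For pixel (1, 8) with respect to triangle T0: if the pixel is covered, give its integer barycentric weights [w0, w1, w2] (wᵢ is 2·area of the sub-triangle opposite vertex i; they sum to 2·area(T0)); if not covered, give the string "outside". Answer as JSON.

T0:
  2·area = 132
  edge (2, 22)→(0, 14): d=(-2,-8) inclusive
  edge (0, 14)→(16, 12): d=(16,-2) inclusive
  edge (16, 12)→(2, 22): d=(-14,10) inclusive
    (4,6)@(9, 13): e=[74,2,56] → █
    (5,6)@(11, 13): e=[90,6,36] → █
    (6,6)@(13, 13): e=[106,10,16] → █
    (7,6)@(15, 13): e=[122,14,-4] → ·
    (0,7)@(1, 15): e=[6,18,108] → █
    (1,7)@(3, 15): e=[22,22,88] → █
    (2,7)@(5, 15): e=[38,26,68] → █
    (3,7)@(7, 15): e=[54,30,48] → █
    (6,7)@(13, 15): e=[102,42,-12] → ·
    (0,8)@(1, 17): e=[2,50,80] → █
    (4,8)@(9, 17): e=[66,66,0] → █  [on edge]
    (5,8)@(11, 17): e=[82,70,-20] → ·
  covered (17 px):
    · · · · · · · · · ·
    · · · · · · · · · ·
    · · · · · · · · · ·
    · · · · · · · · · ·
    · · · · · · · · · ·
    · · · · · · · · · ·
    · · · · █ █ █ · · ·
    █ █ █ █ █ █ · · · ·
    █ █ █ █ █ · · · · ·
    · █ █ · · · · · · ·
    · █ · · · · · · · ·
T1:
  2·area = 212
  edge (19, 22)→(0, 16): d=(-19,-6) inclusive
  edge (0, 16)→(10, 8): d=(10,-8) inclusive
  edge (10, 8)→(19, 22): d=(9,14) inclusive
    (4,4)@(9, 9): e=[187,2,23] → █
    (5,4)@(11, 9): e=[199,18,-5] → ·
    (3,5)@(7, 11): e=[137,6,69] → █
    (5,5)@(11, 11): e=[161,38,13] → █
    (6,5)@(13, 11): e=[173,54,-15] → ·
    (2,6)@(5, 13): e=[87,10,115] → █
    (6,6)@(13, 13): e=[135,74,3] → █
    (7,6)@(15, 13): e=[147,90,-25] → ·
    (1,7)@(3, 15): e=[37,14,161] → █
    (7,7)@(15, 15): e=[109,110,-7] → ·
    (1,8)@(3, 17): e=[-1,34,179] → ·
    (2,8)@(5, 17): e=[11,50,151] → █
  covered (26 px):
    · · · · · · · · · ·
    · · · · · · · · · ·
    · · · · · · · · · ·
    · · · · · · · · · ·
    · · · · █ · · · · ·
    · · · █ █ █ · · · ·
    · · █ █ █ █ █ · · ·
    · █ █ █ █ █ █ · · ·
    · · █ █ █ █ █ █ · ·
    · · · · · █ █ █ █ ·
    · · · · · · · · █ ·
T2:
  2·area = 40  (B↔C swapped to make it positive)
  edge (15, 6)→(20, 20): d=(5,14) inclusive
  edge (20, 20)→(10, 0): d=(-10,-20) inclusive
  edge (10, 0)→(15, 6): d=(5,6) inclusive
    (6,2)@(13, 5): e=[23,10,7] → █
    (7,2)@(15, 5): e=[-5,50,-5] → ·
    (6,3)@(13, 7): e=[33,-10,17] → ·
    (7,3)@(15, 7): e=[5,30,5] → █
    (8,3)@(17, 7): e=[-23,70,-7] → ·
    (7,4)@(15, 9): e=[15,10,15] → █
    (8,4)@(17, 9): e=[-13,50,3] → ·
    (7,5)@(15, 11): e=[25,-10,25] → ·
    (8,6)@(17, 13): e=[7,10,23] → █
    (9,6)@(19, 13): e=[-21,50,11] → ·
    (8,7)@(17, 15): e=[17,-10,33] → ·
  covered (4 px):
    · · · · · · · · · ·
    · · · · · · · · · ·
    · · · · · · █ · · ·
    · · · · · · · █ · ·
    · · · · · · · █ · ·
    · · · · · · · · · ·
    · · · · · · · · █ ·
    · · · · · · · · · ·
    · · · · · · · · · ·
    · · · · · · · · · ·
    · · · · · · · · · ·

Answer: [54,60,18]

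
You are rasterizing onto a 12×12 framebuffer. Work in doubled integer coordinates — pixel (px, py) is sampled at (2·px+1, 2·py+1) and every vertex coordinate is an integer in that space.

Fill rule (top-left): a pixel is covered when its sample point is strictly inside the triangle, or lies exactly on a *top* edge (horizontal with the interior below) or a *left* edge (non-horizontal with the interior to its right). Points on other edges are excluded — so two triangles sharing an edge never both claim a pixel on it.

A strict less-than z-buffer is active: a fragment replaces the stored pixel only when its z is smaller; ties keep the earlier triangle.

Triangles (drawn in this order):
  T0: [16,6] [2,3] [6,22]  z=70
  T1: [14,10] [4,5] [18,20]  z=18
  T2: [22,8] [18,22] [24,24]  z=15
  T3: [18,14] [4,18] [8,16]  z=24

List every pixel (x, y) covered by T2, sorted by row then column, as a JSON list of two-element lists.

T0:
  2·area = 254  (B↔C swapped to make it positive)
  edge (16, 6)→(6, 22): d=(-10,16) right/bottom  bias=-1
  edge (6, 22)→(2, 3): d=(-4,-19) top-left  bias=+0
  edge (2, 3)→(16, 6): d=(14,3) right/bottom  bias=-1
    (1,2)@(3, 5): e=[218,11,25] → #
    (2,2)@(5, 5): e=[186,49,19] → #
    (3,2)@(7, 5): e=[154,87,13] → #
    (4,2)@(9, 5): e=[122,125,7] → #
    (5,2)@(11, 5): e=[90,163,1] → #
    (6,2)@(13, 5): e=[58,201,-5] → ·
    (1,3)@(3, 7): e=[198,3,53] → #
    (6,3)@(13, 7): e=[38,193,23] → #
    (7,3)@(15, 7): e=[6,231,17] → #
    (8,3)@(17, 7): e=[-26,269,11] → ·
    (1,4)@(3, 9): e=[178,-5,81] → ·
    (2,4)@(5, 9): e=[146,33,75] → #
  covered (32 px):
    · · · · · · · · · · · ·
    · · · · · · · · · · · ·
    · # # # # # · · · · · ·
    · # # # # # # # · · · ·
    · · # # # # # · · · · ·
    · · # # # # · · · · · ·
    · · # # # # · · · · · ·
    · · # # # · · · · · · ·
    · · # # # · · · · · · ·
    · · · # · · · · · · · ·
    · · · · · · · · · · · ·
    · · · · · · · · · · · ·
T1:
  2·area = 80  (B↔C swapped to make it positive)
  edge (14, 10)→(18, 20): d=(4,10) right/bottom  bias=-1
  edge (18, 20)→(4, 5): d=(-14,-15) top-left  bias=+0
  edge (4, 5)→(14, 10): d=(10,5) right/bottom  bias=-1
    (3,3)@(7, 7): e=[58,17,5] → #
    (4,3)@(9, 7): e=[38,47,-5] → ·
    (3,4)@(7, 9): e=[66,-11,25] → ·
    (4,4)@(9, 9): e=[46,19,15] → #
    (5,4)@(11, 9): e=[26,49,5] → #
    (6,4)@(13, 9): e=[6,79,-5] → ·
    (4,5)@(9, 11): e=[54,-9,35] → ·
    (5,5)@(11, 11): e=[34,21,25] → #
    (6,5)@(13, 11): e=[14,51,15] → #
    (7,5)@(15, 11): e=[-6,81,5] → ·
    (5,6)@(11, 13): e=[42,-7,45] → ·
    (6,6)@(13, 13): e=[22,23,35] → #
  covered (8 px):
    · · · · · · · · · · · ·
    · · · · · · · · · · · ·
    · · · · · · · · · · · ·
    · · · # · · · · · · · ·
    · · · · # # · · · · · ·
    · · · · · # # · · · · ·
    · · · · · · # # · · · ·
    · · · · · · · # · · · ·
    · · · · · · · · · · · ·
    · · · · · · · · · · · ·
    · · · · · · · · · · · ·
    · · · · · · · · · · · ·
T2:
  2·area = 92  (B↔C swapped to make it positive)
  edge (22, 8)→(24, 24): d=(2,16) right/bottom  bias=-1
  edge (24, 24)→(18, 22): d=(-6,-2) top-left  bias=+0
  edge (18, 22)→(22, 8): d=(4,-14) top-left  bias=+0
    (10,6)@(21, 13): e=[26,60,6] → #
    (11,6)@(23, 13): e=[-6,64,34] → ·
    (10,7)@(21, 15): e=[30,48,14] → #
    (11,7)@(23, 15): e=[-2,52,42] → ·
    (1,8)@(3, 17): e=[322,0,-230] → ·  [on edge]
    (10,8)@(21, 17): e=[34,36,22] → #
    (11,8)@(23, 17): e=[2,40,50] → #
    (4,9)@(9, 19): e=[230,0,-138] → ·  [on edge]
    (9,9)@(19, 19): e=[70,20,2] → #
    (7,10)@(15, 21): e=[138,0,-46] → ·  [on edge]
    (9,10)@(19, 21): e=[74,8,10] → #
    (9,11)@(19, 23): e=[78,-4,18] → ·
    (10,11)@(21, 23): e=[46,0,46] → #  [on edge]
  covered (12 px):
    · · · · · · · · · · · ·
    · · · · · · · · · · · ·
    · · · · · · · · · · · ·
    · · · · · · · · · · · ·
    · · · · · · · · · · · ·
    · · · · · · · · · · · ·
    · · · · · · · · · · # ·
    · · · · · · · · · · # ·
    · · · · · · · · · · # #
    · · · · · · · · · # # #
    · · · · · · · · · # # #
    · · · · · · · · · · # #
T3:
  2·area = 12
  edge (18, 14)→(4, 18): d=(-14,4) right/bottom  bias=-1
  edge (4, 18)→(8, 16): d=(4,-2) top-left  bias=+0
  edge (8, 16)→(18, 14): d=(10,-2) top-left  bias=+0
    (11,6)@(23, 13): e=[-6,18,0] → ·  [on edge]
    (6,7)@(13, 15): e=[6,6,0] → #  [on edge]
    (7,7)@(15, 15): e=[-2,10,4] → ·
    (1,8)@(3, 17): e=[18,-6,0] → ·  [on edge]
    (3,8)@(7, 17): e=[2,2,8] → #
    (4,8)@(9, 17): e=[-6,6,12] → ·
    (6,8)@(13, 17): e=[-22,14,20] → ·
    (3,9)@(7, 19): e=[-26,10,28] → ·
  covered (2 px):
    · · · · · · · · · · · ·
    · · · · · · · · · · · ·
    · · · · · · · · · · · ·
    · · · · · · · · · · · ·
    · · · · · · · · · · · ·
    · · · · · · · · · · · ·
    · · · · · · · · · · · ·
    · · · · · · # · · · · ·
    · · · # · · · · · · · ·
    · · · · · · · · · · · ·
    · · · · · · · · · · · ·
    · · · · · · · · · · · ·

Final: [[10,6],[10,7],[10,8],[11,8],[9,9],[10,9],[11,9],[9,10],[10,10],[11,10],[10,11],[11,11]]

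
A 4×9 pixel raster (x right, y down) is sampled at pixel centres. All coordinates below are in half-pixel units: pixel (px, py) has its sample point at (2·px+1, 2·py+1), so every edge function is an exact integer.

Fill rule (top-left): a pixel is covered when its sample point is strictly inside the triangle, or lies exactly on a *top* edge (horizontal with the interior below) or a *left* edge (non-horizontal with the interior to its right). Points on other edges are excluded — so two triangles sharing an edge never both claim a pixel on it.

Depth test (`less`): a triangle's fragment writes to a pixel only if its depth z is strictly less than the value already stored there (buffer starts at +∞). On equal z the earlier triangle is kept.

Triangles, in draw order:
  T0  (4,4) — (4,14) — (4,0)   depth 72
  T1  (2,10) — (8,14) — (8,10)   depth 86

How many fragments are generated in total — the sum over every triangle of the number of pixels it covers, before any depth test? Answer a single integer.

T0:
  degenerate (2·area = 0) — covers nothing
T1:
  2·area = 24  (B↔C swapped to make it positive)
  edge (2, 10)→(8, 10): d=(6,0) top-left  bias=+0
  edge (8, 10)→(8, 14): d=(0,4) right/bottom  bias=-1
  edge (8, 14)→(2, 10): d=(-6,-4) top-left  bias=+0
    (2,5)@(5, 11): e=[6,12,6] → █
    (3,5)@(7, 11): e=[6,4,14] → █
    (2,6)@(5, 13): e=[18,12,-6] → ·
    (3,6)@(7, 13): e=[18,4,2] → █
    (3,7)@(7, 15): e=[30,4,-10] → ·
  covered (3 px):
    · · · ·
    · · · ·
    · · · ·
    · · · ·
    · · · ·
    · · █ █
    · · · █
    · · · ·
    · · · ·

Final: 3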